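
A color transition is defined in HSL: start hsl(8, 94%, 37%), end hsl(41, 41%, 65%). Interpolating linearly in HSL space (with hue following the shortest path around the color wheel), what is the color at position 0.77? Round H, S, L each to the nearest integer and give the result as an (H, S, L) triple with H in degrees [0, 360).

(33, 53, 59)

Hue arc: Δh = 41 − 8 = 33° (|Δh| ≤ 180, already the shorter path).
H = 8 + 0.77 × (33) = 33.41 → 33°
S = 94 + 0.77 × (41 − 94) = 53.19 → 53%
L = 37 + 0.77 × (65 − 37) = 58.56 → 59%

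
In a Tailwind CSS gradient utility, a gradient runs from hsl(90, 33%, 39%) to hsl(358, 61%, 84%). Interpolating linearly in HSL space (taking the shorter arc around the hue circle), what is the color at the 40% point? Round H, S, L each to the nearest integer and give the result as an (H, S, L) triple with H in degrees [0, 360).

(53, 44, 57)

Hue: 358 − 90 = 268°, but |268| > 180 so the shorter arc goes the other way: Δh = 268 − 360 = -92°.
H = 90 + 0.4 × (-92) = 53.2 → 53°
S = 33 + 0.4 × (61 − 33) = 44.2 → 44%
L = 39 + 0.4 × (84 − 39) = 57 → 57%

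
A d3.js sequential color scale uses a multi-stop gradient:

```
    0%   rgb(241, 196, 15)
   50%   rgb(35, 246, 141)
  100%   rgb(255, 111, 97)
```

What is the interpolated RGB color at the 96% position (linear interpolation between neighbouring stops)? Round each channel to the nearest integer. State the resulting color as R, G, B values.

96% lies between the 50% and 100% stops, so the local fraction is t = (96 − 50)/(100 − 50) = 46/50 ≈ 0.92.
R = 35 + 0.92 × (255 − 35) = 237.4 → 237
G = 246 + 0.92 × (111 − 246) = 121.8 → 122
B = 141 + 0.92 × (97 − 141) = 100.52 → 101

(237, 122, 101)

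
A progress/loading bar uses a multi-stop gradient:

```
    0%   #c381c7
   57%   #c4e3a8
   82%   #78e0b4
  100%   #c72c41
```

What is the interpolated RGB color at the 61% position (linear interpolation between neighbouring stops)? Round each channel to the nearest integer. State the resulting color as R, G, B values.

61% lies between the 57% and 82% stops, so the local fraction is t = (61 − 57)/(82 − 57) = 4/25 ≈ 0.16.
#c4e3a8 → (196, 227, 168); #78e0b4 → (120, 224, 180).
R = 196 + 0.16 × (120 − 196) = 183.84 → 184
G = 227 + 0.16 × (224 − 227) = 226.52 → 227
B = 168 + 0.16 × (180 − 168) = 169.92 → 170

(184, 227, 170)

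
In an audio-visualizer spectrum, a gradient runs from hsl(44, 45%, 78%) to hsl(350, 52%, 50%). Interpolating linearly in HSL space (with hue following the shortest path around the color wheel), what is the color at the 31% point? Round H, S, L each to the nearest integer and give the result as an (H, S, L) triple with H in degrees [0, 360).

(27, 47, 69)

Hue: 350 − 44 = 306°, but |306| > 180 so the shorter arc goes the other way: Δh = 306 − 360 = -54°.
H = 44 + 0.31 × (-54) = 27.26 → 27°
S = 45 + 0.31 × (52 − 45) = 47.17 → 47%
L = 78 + 0.31 × (50 − 78) = 69.32 → 69%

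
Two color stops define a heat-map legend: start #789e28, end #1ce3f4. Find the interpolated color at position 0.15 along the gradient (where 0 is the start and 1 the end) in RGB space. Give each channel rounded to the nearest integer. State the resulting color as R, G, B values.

(106, 168, 71)

#789e28 → (120, 158, 40); #1ce3f4 → (28, 227, 244).
R = 120 + 0.15 × (28 − 120) = 120 + 0.15 × -92 = 106.2 → 106
G = 158 + 0.15 × (227 − 158) = 158 + 0.15 × 69 = 168.35 → 168
B = 40 + 0.15 × (244 − 40) = 40 + 0.15 × 204 = 70.6 → 71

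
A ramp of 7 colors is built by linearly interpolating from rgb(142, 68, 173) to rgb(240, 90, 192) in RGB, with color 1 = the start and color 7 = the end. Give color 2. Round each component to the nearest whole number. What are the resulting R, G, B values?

With 7 swatches and endpoints inclusive, swatch 2 sits at t = (2 − 1)/(7 − 1) = 1/6 ≈ 0.1667.
R = 142 + 0.1667 × (240 − 142) = 158.337 → 158
G = 68 + 0.1667 × (90 − 68) = 71.667 → 72
B = 173 + 0.1667 × (192 − 173) = 176.167 → 176

(158, 72, 176)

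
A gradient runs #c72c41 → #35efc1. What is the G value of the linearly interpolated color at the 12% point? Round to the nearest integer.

67

G₁ = 44 (from #c72c41), G₂ = 239 (from #35efc1).
G = 44 + 0.12 × (239 − 44) = 67.4 → 67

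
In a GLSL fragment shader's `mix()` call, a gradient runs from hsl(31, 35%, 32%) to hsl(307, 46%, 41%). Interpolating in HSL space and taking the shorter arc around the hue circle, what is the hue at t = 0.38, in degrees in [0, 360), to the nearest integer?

Hue: 307 − 31 = 276°, but |276| > 180 so the shorter arc goes the other way: Δh = 276 − 360 = -84°.
H = 31 + 0.38 × (-84) = -0.92 → -1 → -1 mod 360 = 359°

359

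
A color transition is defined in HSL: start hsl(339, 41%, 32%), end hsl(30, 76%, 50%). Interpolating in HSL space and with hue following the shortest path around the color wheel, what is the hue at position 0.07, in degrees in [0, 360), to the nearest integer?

343

Hue: 30 − 339 = -309°, but |-309| > 180 so the shorter arc goes the other way: Δh = -309 + 360 = 51°.
H = 339 + 0.07 × (51) = 342.57 → 343°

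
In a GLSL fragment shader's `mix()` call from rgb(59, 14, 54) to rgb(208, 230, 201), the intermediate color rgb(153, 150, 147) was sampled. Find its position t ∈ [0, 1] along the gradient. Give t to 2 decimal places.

Invert the lerp on the G channel (largest span, 216): t = (150 − 14) / (230 − 14) = 136/216 = 0.62963.
Check on R: (153 − 59)/(208 − 59) = 0.6309 ✓

0.63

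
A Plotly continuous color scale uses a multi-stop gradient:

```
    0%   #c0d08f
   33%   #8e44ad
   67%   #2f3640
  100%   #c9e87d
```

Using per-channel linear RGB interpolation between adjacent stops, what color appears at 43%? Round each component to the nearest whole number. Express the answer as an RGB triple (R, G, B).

(114, 64, 141)

43% lies between the 33% and 67% stops, so the local fraction is t = (43 − 33)/(67 − 33) = 10/34 ≈ 0.2941.
#8e44ad → (142, 68, 173); #2f3640 → (47, 54, 64).
R = 142 + 0.2941 × (47 − 142) = 114.061 → 114
G = 68 + 0.2941 × (54 − 68) = 63.883 → 64
B = 173 + 0.2941 × (64 − 173) = 140.943 → 141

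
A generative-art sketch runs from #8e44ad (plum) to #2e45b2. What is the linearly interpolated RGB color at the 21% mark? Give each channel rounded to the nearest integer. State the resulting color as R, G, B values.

#8e44ad → (142, 68, 173); #2e45b2 → (46, 69, 178).
21% corresponds to t = 0.21.
R = 142 + 0.21 × (46 − 142) = 142 + 0.21 × -96 = 121.84 → 122
G = 68 + 0.21 × (69 − 68) = 68 + 0.21 × 1 = 68.21 → 68
B = 173 + 0.21 × (178 − 173) = 173 + 0.21 × 5 = 174.05 → 174
So the blended color is (122, 68, 174), about #7a44ae.

(122, 68, 174)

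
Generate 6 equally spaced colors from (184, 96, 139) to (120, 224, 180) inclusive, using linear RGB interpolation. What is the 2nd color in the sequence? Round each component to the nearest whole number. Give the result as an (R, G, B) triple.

(171, 122, 147)

With 6 swatches and endpoints inclusive, swatch 2 sits at t = (2 − 1)/(6 − 1) = 1/5 ≈ 0.2.
R = 184 + 0.2 × (120 − 184) = 171.2 → 171
G = 96 + 0.2 × (224 − 96) = 121.6 → 122
B = 139 + 0.2 × (180 − 139) = 147.2 → 147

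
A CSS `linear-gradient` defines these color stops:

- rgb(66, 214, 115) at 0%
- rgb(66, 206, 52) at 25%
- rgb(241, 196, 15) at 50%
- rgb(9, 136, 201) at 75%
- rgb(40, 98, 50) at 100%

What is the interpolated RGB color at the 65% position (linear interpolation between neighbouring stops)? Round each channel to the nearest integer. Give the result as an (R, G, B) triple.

(102, 160, 127)

65% lies between the 50% and 75% stops, so the local fraction is t = (65 − 50)/(75 − 50) = 15/25 ≈ 0.6.
R = 241 + 0.6 × (9 − 241) = 101.8 → 102
G = 196 + 0.6 × (136 − 196) = 160 → 160
B = 15 + 0.6 × (201 − 15) = 126.6 → 127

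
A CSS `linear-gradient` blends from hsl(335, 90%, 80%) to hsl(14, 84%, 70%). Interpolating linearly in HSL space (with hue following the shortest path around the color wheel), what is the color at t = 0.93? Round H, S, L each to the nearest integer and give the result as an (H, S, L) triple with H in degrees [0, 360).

Hue: 14 − 335 = -321°, but |-321| > 180 so the shorter arc goes the other way: Δh = -321 + 360 = 39°.
H = 335 + 0.93 × (39) = 371.27 → 371 → 371 mod 360 = 11°
S = 90 + 0.93 × (84 − 90) = 84.42 → 84%
L = 80 + 0.93 × (70 − 80) = 70.7 → 71%

(11, 84, 71)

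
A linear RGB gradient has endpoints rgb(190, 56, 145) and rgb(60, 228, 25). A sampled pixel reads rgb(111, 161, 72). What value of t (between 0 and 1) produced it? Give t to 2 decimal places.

0.61

Invert the lerp on the G channel (largest span, 172): t = (161 − 56) / (228 − 56) = 105/172 = 0.61047.
Check on R: (111 − 190)/(60 − 190) = 0.6077 ✓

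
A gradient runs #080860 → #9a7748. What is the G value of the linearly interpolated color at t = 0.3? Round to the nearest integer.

41

G₁ = 8 (from #080860), G₂ = 119 (from #9a7748).
G = 8 + 0.3 × (119 − 8) = 41.3 → 41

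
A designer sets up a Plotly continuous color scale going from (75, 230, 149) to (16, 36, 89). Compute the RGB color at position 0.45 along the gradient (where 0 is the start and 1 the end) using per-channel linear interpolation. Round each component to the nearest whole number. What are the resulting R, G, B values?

(48, 143, 122)

R = 75 + 0.45 × (16 − 75) = 75 + 0.45 × -59 = 48.45 → 48
G = 230 + 0.45 × (36 − 230) = 230 + 0.45 × -194 = 142.7 → 143
B = 149 + 0.45 × (89 − 149) = 149 + 0.45 × -60 = 122 → 122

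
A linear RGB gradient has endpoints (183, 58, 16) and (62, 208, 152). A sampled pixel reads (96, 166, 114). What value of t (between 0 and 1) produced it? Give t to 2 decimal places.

Invert the lerp on the G channel (largest span, 150): t = (166 − 58) / (208 − 58) = 108/150 = 0.72.
Check on R: (96 − 183)/(62 − 183) = 0.719 ✓

0.72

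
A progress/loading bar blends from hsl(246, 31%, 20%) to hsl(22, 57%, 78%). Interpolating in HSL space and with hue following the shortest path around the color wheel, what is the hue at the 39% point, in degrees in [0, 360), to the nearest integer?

299

Hue: 22 − 246 = -224°, but |-224| > 180 so the shorter arc goes the other way: Δh = -224 + 360 = 136°.
H = 246 + 0.39 × (136) = 299.04 → 299°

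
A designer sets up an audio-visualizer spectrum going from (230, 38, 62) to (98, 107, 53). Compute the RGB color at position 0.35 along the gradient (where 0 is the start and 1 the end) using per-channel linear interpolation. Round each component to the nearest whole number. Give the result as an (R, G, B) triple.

(184, 62, 59)

R = 230 + 0.35 × (98 − 230) = 230 + 0.35 × -132 = 183.8 → 184
G = 38 + 0.35 × (107 − 38) = 38 + 0.35 × 69 = 62.15 → 62
B = 62 + 0.35 × (53 − 62) = 62 + 0.35 × -9 = 58.85 → 59
So the blended color is (184, 62, 59), about #b83e3b.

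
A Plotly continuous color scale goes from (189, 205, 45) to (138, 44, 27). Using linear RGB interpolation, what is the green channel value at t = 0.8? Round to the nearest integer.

G = 205 + 0.8 × (44 − 205) = 76.2 → 76

76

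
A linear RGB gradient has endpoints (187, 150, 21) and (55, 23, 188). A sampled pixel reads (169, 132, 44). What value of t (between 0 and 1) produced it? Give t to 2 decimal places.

Invert the lerp on the B channel (largest span, 167): t = (44 − 21) / (188 − 21) = 23/167 = 0.13772.
Check on R: (169 − 187)/(55 − 187) = 0.1364 ✓

0.14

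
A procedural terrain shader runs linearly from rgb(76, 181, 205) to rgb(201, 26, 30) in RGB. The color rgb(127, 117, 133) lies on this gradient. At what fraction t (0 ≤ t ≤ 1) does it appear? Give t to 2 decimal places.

Invert the lerp on the B channel (largest span, 175): t = (133 − 205) / (30 − 205) = -72/-175 = 0.41143.
Check on R: (127 − 76)/(201 − 76) = 0.408 ✓

0.41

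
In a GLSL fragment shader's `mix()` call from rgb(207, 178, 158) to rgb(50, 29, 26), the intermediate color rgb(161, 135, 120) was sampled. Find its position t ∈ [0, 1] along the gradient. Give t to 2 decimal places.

Invert the lerp on the R channel (largest span, 157): t = (161 − 207) / (50 − 207) = -46/-157 = 0.29299.
Check on G: (135 − 178)/(29 − 178) = 0.2886 ✓

0.29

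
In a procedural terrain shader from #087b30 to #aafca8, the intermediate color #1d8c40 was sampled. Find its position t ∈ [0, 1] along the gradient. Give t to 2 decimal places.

Invert the lerp on the R channel (largest span, 162): t = (29 − 8) / (170 − 8) = 21/162 = 0.12963.
Check on G: (140 − 123)/(252 − 123) = 0.1318 ✓

0.13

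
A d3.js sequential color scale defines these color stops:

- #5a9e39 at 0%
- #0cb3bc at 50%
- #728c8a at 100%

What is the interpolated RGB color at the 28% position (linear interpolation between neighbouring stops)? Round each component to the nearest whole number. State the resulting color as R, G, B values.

(46, 170, 130)

28% lies between the 0% and 50% stops, so the local fraction is t = (28 − 0)/(50 − 0) = 28/50 ≈ 0.56.
#5a9e39 → (90, 158, 57); #0cb3bc → (12, 179, 188).
R = 90 + 0.56 × (12 − 90) = 46.32 → 46
G = 158 + 0.56 × (179 − 158) = 169.76 → 170
B = 57 + 0.56 × (188 − 57) = 130.36 → 130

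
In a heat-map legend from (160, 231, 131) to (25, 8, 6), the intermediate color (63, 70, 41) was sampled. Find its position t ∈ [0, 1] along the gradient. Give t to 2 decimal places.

Invert the lerp on the G channel (largest span, 223): t = (70 − 231) / (8 − 231) = -161/-223 = 0.72197.
Check on R: (63 − 160)/(25 − 160) = 0.7185 ✓

0.72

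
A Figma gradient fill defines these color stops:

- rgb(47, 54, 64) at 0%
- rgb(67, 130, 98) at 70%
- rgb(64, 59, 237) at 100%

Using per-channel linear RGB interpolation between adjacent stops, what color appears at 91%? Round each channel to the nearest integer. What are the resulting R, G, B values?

91% lies between the 70% and 100% stops, so the local fraction is t = (91 − 70)/(100 − 70) = 21/30 ≈ 0.7.
R = 67 + 0.7 × (64 − 67) = 64.9 → 65
G = 130 + 0.7 × (59 − 130) = 80.3 → 80
B = 98 + 0.7 × (237 − 98) = 195.3 → 195

(65, 80, 195)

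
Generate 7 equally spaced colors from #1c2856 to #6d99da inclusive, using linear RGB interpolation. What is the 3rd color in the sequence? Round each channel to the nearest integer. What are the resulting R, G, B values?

(55, 78, 130)

With 7 swatches and endpoints inclusive, swatch 3 sits at t = (3 − 1)/(7 − 1) = 2/6 ≈ 0.3333.
#1c2856 → (28, 40, 86); #6d99da → (109, 153, 218).
R = 28 + 0.3333 × (109 − 28) = 54.997 → 55
G = 40 + 0.3333 × (153 − 40) = 77.663 → 78
B = 86 + 0.3333 × (218 − 86) = 129.996 → 130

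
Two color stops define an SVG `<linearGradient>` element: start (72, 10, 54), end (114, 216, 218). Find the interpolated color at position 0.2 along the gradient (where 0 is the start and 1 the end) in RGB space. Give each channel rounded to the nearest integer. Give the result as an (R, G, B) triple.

R = 72 + 0.2 × (114 − 72) = 72 + 0.2 × 42 = 80.4 → 80
G = 10 + 0.2 × (216 − 10) = 10 + 0.2 × 206 = 51.2 → 51
B = 54 + 0.2 × (218 − 54) = 54 + 0.2 × 164 = 86.8 → 87

(80, 51, 87)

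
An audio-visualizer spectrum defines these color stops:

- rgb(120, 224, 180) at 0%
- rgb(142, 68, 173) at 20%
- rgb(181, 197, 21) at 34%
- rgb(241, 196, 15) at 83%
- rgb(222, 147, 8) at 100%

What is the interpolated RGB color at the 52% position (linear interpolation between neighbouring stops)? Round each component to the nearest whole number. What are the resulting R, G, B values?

(203, 197, 19)

52% lies between the 34% and 83% stops, so the local fraction is t = (52 − 34)/(83 − 34) = 18/49 ≈ 0.3673.
R = 181 + 0.3673 × (241 − 181) = 203.038 → 203
G = 197 + 0.3673 × (196 − 197) = 196.633 → 197
B = 21 + 0.3673 × (15 − 21) = 18.796 → 19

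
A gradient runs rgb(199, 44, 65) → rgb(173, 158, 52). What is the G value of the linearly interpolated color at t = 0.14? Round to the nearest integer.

G = 44 + 0.14 × (158 − 44) = 59.96 → 60

60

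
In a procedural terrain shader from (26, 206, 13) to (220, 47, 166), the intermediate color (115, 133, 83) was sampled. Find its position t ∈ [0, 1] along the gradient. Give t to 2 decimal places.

0.46

Invert the lerp on the R channel (largest span, 194): t = (115 − 26) / (220 − 26) = 89/194 = 0.45876.
Check on G: (133 − 206)/(47 − 206) = 0.4591 ✓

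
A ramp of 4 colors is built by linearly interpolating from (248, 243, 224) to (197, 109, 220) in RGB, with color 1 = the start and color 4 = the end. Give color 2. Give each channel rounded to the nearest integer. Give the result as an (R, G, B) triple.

With 4 swatches and endpoints inclusive, swatch 2 sits at t = (2 − 1)/(4 − 1) = 1/3 ≈ 0.3333.
R = 248 + 0.3333 × (197 − 248) = 231.002 → 231
G = 243 + 0.3333 × (109 − 243) = 198.338 → 198
B = 224 + 0.3333 × (220 − 224) = 222.667 → 223

(231, 198, 223)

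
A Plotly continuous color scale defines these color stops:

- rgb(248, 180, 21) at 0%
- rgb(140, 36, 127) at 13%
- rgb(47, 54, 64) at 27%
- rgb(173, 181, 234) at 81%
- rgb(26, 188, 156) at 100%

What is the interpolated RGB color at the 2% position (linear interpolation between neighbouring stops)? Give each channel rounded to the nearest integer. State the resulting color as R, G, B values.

2% lies between the 0% and 13% stops, so the local fraction is t = (2 − 0)/(13 − 0) = 2/13 ≈ 0.1538.
R = 248 + 0.1538 × (140 − 248) = 231.39 → 231
G = 180 + 0.1538 × (36 − 180) = 157.853 → 158
B = 21 + 0.1538 × (127 − 21) = 37.303 → 37

(231, 158, 37)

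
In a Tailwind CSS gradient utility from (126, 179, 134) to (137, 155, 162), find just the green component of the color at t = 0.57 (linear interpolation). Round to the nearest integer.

165

G = 179 + 0.57 × (155 − 179) = 165.32 → 165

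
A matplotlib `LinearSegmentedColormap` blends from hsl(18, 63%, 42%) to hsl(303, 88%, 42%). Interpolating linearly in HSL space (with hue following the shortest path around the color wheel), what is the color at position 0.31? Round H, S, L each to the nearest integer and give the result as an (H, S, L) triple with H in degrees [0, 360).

Hue: 303 − 18 = 285°, but |285| > 180 so the shorter arc goes the other way: Δh = 285 − 360 = -75°.
H = 18 + 0.31 × (-75) = -5.25 → -5 → -5 mod 360 = 355°
S = 63 + 0.31 × (88 − 63) = 70.75 → 71%
L = 42 + 0.31 × (42 − 42) = 42 → 42%

(355, 71, 42)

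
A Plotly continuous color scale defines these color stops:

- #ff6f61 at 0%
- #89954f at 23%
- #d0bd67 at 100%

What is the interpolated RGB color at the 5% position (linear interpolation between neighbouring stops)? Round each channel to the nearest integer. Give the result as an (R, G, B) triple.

(229, 119, 93)

5% lies between the 0% and 23% stops, so the local fraction is t = (5 − 0)/(23 − 0) = 5/23 ≈ 0.2174.
#ff6f61 → (255, 111, 97); #89954f → (137, 149, 79).
R = 255 + 0.2174 × (137 − 255) = 229.347 → 229
G = 111 + 0.2174 × (149 − 111) = 119.261 → 119
B = 97 + 0.2174 × (79 − 97) = 93.087 → 93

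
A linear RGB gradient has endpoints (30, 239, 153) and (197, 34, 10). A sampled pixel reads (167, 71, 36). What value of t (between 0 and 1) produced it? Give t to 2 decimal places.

0.82

Invert the lerp on the G channel (largest span, 205): t = (71 − 239) / (34 − 239) = -168/-205 = 0.81951.
Check on R: (167 − 30)/(197 − 30) = 0.8204 ✓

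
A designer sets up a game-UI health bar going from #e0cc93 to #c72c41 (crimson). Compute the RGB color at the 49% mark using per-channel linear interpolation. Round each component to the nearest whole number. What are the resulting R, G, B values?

(212, 126, 107)

#e0cc93 → (224, 204, 147); #c72c41 → (199, 44, 65).
49% corresponds to t = 0.49.
R = 224 + 0.49 × (199 − 224) = 224 + 0.49 × -25 = 211.75 → 212
G = 204 + 0.49 × (44 − 204) = 204 + 0.49 × -160 = 125.6 → 126
B = 147 + 0.49 × (65 − 147) = 147 + 0.49 × -82 = 106.82 → 107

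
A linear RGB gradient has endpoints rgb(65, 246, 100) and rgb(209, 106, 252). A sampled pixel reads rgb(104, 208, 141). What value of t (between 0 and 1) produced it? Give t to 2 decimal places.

Invert the lerp on the B channel (largest span, 152): t = (141 − 100) / (252 − 100) = 41/152 = 0.26974.
Check on R: (104 − 65)/(209 − 65) = 0.2708 ✓

0.27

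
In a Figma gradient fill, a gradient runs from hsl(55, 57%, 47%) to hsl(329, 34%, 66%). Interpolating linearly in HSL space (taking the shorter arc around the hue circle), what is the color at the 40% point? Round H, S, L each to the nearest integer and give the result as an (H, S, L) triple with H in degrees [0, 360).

Hue: 329 − 55 = 274°, but |274| > 180 so the shorter arc goes the other way: Δh = 274 − 360 = -86°.
H = 55 + 0.4 × (-86) = 20.6 → 21°
S = 57 + 0.4 × (34 − 57) = 47.8 → 48%
L = 47 + 0.4 × (66 − 47) = 54.6 → 55%

(21, 48, 55)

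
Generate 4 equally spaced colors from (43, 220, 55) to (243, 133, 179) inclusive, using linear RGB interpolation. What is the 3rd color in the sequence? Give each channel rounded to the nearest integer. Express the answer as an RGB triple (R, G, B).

(176, 162, 138)

With 4 swatches and endpoints inclusive, swatch 3 sits at t = (3 − 1)/(4 − 1) = 2/3 ≈ 0.6667.
R = 43 + 0.6667 × (243 − 43) = 176.34 → 176
G = 220 + 0.6667 × (133 − 220) = 161.997 → 162
B = 55 + 0.6667 × (179 − 55) = 137.671 → 138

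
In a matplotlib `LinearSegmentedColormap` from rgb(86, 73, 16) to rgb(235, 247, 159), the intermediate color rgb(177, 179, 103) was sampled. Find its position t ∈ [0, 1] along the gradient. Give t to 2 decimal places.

0.61

Invert the lerp on the G channel (largest span, 174): t = (179 − 73) / (247 − 73) = 106/174 = 0.6092.
Check on R: (177 − 86)/(235 − 86) = 0.6107 ✓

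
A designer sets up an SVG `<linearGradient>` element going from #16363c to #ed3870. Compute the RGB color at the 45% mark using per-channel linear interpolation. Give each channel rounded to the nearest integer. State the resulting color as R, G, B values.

(119, 55, 83)

#16363c → (22, 54, 60); #ed3870 → (237, 56, 112).
45% corresponds to t = 0.45.
R = 22 + 0.45 × (237 − 22) = 22 + 0.45 × 215 = 118.75 → 119
G = 54 + 0.45 × (56 − 54) = 54 + 0.45 × 2 = 54.9 → 55
B = 60 + 0.45 × (112 − 60) = 60 + 0.45 × 52 = 83.4 → 83
So the blended color is (119, 55, 83), about #773753.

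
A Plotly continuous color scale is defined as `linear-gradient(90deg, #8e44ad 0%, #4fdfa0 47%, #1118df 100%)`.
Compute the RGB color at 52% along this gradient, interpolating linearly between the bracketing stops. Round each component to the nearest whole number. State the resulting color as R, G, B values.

(73, 204, 166)

52% lies between the 47% and 100% stops, so the local fraction is t = (52 − 47)/(100 − 47) = 5/53 ≈ 0.0943.
#4fdfa0 → (79, 223, 160); #1118df → (17, 24, 223).
R = 79 + 0.0943 × (17 − 79) = 73.153 → 73
G = 223 + 0.0943 × (24 − 223) = 204.234 → 204
B = 160 + 0.0943 × (223 − 160) = 165.941 → 166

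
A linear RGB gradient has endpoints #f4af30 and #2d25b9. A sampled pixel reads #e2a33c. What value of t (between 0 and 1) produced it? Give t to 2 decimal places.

Invert the lerp on the R channel (largest span, 199): t = (226 − 244) / (45 − 244) = -18/-199 = 0.090452.
Check on G: (163 − 175)/(37 − 175) = 0.08696 ✓

0.09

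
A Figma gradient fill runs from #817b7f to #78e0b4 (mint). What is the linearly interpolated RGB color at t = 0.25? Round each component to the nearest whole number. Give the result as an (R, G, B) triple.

(127, 148, 140)

#817b7f → (129, 123, 127); #78e0b4 → (120, 224, 180).
R = 129 + 0.25 × (120 − 129) = 129 + 0.25 × -9 = 126.75 → 127
G = 123 + 0.25 × (224 − 123) = 123 + 0.25 × 101 = 148.25 → 148
B = 127 + 0.25 × (180 − 127) = 127 + 0.25 × 53 = 140.25 → 140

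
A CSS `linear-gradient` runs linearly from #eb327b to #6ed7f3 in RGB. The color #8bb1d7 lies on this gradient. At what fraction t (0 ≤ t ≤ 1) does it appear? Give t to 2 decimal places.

0.77

Invert the lerp on the G channel (largest span, 165): t = (177 − 50) / (215 − 50) = 127/165 = 0.7697.
Check on R: (139 − 235)/(110 − 235) = 0.768 ✓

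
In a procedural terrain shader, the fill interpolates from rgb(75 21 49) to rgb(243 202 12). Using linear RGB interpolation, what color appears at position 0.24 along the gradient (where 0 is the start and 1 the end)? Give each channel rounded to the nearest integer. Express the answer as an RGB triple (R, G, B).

(115, 64, 40)

R = 75 + 0.24 × (243 − 75) = 75 + 0.24 × 168 = 115.32 → 115
G = 21 + 0.24 × (202 − 21) = 21 + 0.24 × 181 = 64.44 → 64
B = 49 + 0.24 × (12 − 49) = 49 + 0.24 × -37 = 40.12 → 40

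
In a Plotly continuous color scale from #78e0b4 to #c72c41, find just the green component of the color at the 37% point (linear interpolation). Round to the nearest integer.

157

G₁ = 224 (from #78e0b4), G₂ = 44 (from #c72c41).
G = 224 + 0.37 × (44 − 224) = 157.4 → 157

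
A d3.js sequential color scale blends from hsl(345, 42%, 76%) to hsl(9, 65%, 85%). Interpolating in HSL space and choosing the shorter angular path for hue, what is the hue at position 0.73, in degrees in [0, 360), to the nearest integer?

Hue: 9 − 345 = -336°, but |-336| > 180 so the shorter arc goes the other way: Δh = -336 + 360 = 24°.
H = 345 + 0.73 × (24) = 362.52 → 363 → 363 mod 360 = 3°

3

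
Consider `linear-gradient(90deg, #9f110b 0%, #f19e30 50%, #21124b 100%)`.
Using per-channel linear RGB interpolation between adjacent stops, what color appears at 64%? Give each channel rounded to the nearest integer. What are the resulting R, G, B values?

(183, 119, 56)

64% lies between the 50% and 100% stops, so the local fraction is t = (64 − 50)/(100 − 50) = 14/50 ≈ 0.28.
#f19e30 → (241, 158, 48); #21124b → (33, 18, 75).
R = 241 + 0.28 × (33 − 241) = 182.76 → 183
G = 158 + 0.28 × (18 − 158) = 118.8 → 119
B = 48 + 0.28 × (75 − 48) = 55.56 → 56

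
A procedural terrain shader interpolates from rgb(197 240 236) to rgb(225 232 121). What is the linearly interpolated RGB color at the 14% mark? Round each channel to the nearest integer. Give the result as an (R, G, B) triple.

(201, 239, 220)

14% corresponds to t = 0.14.
R = 197 + 0.14 × (225 − 197) = 197 + 0.14 × 28 = 200.92 → 201
G = 240 + 0.14 × (232 − 240) = 240 + 0.14 × -8 = 238.88 → 239
B = 236 + 0.14 × (121 − 236) = 236 + 0.14 × -115 = 219.9 → 220
So the blended color is (201, 239, 220), about #c9efdc.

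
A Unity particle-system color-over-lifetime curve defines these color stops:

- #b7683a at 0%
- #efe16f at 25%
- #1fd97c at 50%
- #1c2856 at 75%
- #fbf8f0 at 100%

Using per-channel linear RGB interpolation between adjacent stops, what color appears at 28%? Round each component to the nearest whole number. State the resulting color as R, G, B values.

28% lies between the 25% and 50% stops, so the local fraction is t = (28 − 25)/(50 − 25) = 3/25 ≈ 0.12.
#efe16f → (239, 225, 111); #1fd97c → (31, 217, 124).
R = 239 + 0.12 × (31 − 239) = 214.04 → 214
G = 225 + 0.12 × (217 − 225) = 224.04 → 224
B = 111 + 0.12 × (124 − 111) = 112.56 → 113

(214, 224, 113)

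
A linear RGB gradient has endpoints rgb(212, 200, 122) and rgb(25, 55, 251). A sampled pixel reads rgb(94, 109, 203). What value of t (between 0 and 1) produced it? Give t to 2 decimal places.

Invert the lerp on the R channel (largest span, 187): t = (94 − 212) / (25 − 212) = -118/-187 = 0.63102.
Check on G: (109 − 200)/(55 − 200) = 0.6276 ✓

0.63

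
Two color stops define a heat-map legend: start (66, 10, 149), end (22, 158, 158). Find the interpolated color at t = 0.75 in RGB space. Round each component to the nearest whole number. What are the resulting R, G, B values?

R = 66 + 0.75 × (22 − 66) = 66 + 0.75 × -44 = 33 → 33
G = 10 + 0.75 × (158 − 10) = 10 + 0.75 × 148 = 121 → 121
B = 149 + 0.75 × (158 − 149) = 149 + 0.75 × 9 = 155.75 → 156
So the blended color is (33, 121, 156), about #21799c.

(33, 121, 156)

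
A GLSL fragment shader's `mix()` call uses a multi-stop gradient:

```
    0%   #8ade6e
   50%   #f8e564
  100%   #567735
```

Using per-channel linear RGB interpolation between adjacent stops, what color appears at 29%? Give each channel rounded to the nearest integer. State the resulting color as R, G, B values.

(202, 226, 104)

29% lies between the 0% and 50% stops, so the local fraction is t = (29 − 0)/(50 − 0) = 29/50 ≈ 0.58.
#8ade6e → (138, 222, 110); #f8e564 → (248, 229, 100).
R = 138 + 0.58 × (248 − 138) = 201.8 → 202
G = 222 + 0.58 × (229 − 222) = 226.06 → 226
B = 110 + 0.58 × (100 − 110) = 104.2 → 104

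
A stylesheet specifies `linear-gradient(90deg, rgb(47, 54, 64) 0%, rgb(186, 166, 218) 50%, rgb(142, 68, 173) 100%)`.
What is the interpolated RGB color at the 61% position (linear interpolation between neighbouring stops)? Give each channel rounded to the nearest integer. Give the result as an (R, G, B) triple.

61% lies between the 50% and 100% stops, so the local fraction is t = (61 − 50)/(100 − 50) = 11/50 ≈ 0.22.
R = 186 + 0.22 × (142 − 186) = 176.32 → 176
G = 166 + 0.22 × (68 − 166) = 144.44 → 144
B = 218 + 0.22 × (173 − 218) = 208.1 → 208

(176, 144, 208)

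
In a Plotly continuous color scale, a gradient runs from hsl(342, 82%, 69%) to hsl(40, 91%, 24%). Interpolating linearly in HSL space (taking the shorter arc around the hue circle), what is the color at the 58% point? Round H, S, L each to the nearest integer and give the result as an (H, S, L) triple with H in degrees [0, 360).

(16, 87, 43)

Hue: 40 − 342 = -302°, but |-302| > 180 so the shorter arc goes the other way: Δh = -302 + 360 = 58°.
H = 342 + 0.58 × (58) = 375.64 → 376 → 376 mod 360 = 16°
S = 82 + 0.58 × (91 − 82) = 87.22 → 87%
L = 69 + 0.58 × (24 − 69) = 42.9 → 43%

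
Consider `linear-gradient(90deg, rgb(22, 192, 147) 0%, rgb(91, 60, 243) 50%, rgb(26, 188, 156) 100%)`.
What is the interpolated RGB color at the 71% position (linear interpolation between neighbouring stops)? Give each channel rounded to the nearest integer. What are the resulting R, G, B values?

(64, 114, 206)

71% lies between the 50% and 100% stops, so the local fraction is t = (71 − 50)/(100 − 50) = 21/50 ≈ 0.42.
R = 91 + 0.42 × (26 − 91) = 63.7 → 64
G = 60 + 0.42 × (188 − 60) = 113.76 → 114
B = 243 + 0.42 × (156 − 243) = 206.46 → 206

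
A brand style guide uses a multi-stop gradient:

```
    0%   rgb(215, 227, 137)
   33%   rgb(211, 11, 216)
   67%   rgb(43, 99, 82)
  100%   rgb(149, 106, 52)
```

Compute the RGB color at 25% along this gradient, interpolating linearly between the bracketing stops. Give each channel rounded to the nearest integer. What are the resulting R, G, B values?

25% lies between the 0% and 33% stops, so the local fraction is t = (25 − 0)/(33 − 0) = 25/33 ≈ 0.7576.
R = 215 + 0.7576 × (211 − 215) = 211.97 → 212
G = 227 + 0.7576 × (11 − 227) = 63.358 → 63
B = 137 + 0.7576 × (216 − 137) = 196.85 → 197

(212, 63, 197)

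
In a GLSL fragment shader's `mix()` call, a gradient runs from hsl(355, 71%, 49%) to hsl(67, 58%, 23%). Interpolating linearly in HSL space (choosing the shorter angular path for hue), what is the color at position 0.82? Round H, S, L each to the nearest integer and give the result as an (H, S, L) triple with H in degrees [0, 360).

Hue: 67 − 355 = -288°, but |-288| > 180 so the shorter arc goes the other way: Δh = -288 + 360 = 72°.
H = 355 + 0.82 × (72) = 414.04 → 414 → 414 mod 360 = 54°
S = 71 + 0.82 × (58 − 71) = 60.34 → 60%
L = 49 + 0.82 × (23 − 49) = 27.68 → 28%

(54, 60, 28)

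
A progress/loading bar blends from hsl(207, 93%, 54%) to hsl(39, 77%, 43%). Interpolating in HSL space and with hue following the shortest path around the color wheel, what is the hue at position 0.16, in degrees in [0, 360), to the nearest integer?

180

Hue arc: Δh = 39 − 207 = -168° (|Δh| ≤ 180, already the shorter path).
H = 207 + 0.16 × (-168) = 180.12 → 180°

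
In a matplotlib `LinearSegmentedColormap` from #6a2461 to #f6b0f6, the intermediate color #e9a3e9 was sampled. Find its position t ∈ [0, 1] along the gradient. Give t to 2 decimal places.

Invert the lerp on the B channel (largest span, 149): t = (233 − 97) / (246 − 97) = 136/149 = 0.91275.
Check on R: (233 − 106)/(246 − 106) = 0.9071 ✓

0.91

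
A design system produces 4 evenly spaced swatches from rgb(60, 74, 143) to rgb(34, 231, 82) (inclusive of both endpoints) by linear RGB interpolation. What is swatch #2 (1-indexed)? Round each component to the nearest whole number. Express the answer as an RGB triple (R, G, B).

(51, 126, 123)

With 4 swatches and endpoints inclusive, swatch 2 sits at t = (2 − 1)/(4 − 1) = 1/3 ≈ 0.3333.
R = 60 + 0.3333 × (34 − 60) = 51.334 → 51
G = 74 + 0.3333 × (231 − 74) = 126.328 → 126
B = 143 + 0.3333 × (82 − 143) = 122.669 → 123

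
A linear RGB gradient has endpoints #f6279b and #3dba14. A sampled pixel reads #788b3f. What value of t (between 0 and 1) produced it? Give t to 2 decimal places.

Invert the lerp on the R channel (largest span, 185): t = (120 − 246) / (61 − 246) = -126/-185 = 0.68108.
Check on G: (139 − 39)/(186 − 39) = 0.6803 ✓

0.68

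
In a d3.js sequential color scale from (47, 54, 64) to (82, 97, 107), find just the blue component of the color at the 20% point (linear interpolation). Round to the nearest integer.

73

B = 64 + 0.2 × (107 − 64) = 72.6 → 73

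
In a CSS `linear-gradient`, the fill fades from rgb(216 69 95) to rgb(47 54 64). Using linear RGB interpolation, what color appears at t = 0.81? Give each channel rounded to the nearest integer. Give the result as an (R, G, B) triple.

R = 216 + 0.81 × (47 − 216) = 216 + 0.81 × -169 = 79.11 → 79
G = 69 + 0.81 × (54 − 69) = 69 + 0.81 × -15 = 56.85 → 57
B = 95 + 0.81 × (64 − 95) = 95 + 0.81 × -31 = 69.89 → 70

(79, 57, 70)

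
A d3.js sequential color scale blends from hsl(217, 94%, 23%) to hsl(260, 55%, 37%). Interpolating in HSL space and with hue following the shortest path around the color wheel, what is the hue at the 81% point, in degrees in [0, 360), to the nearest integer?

Hue arc: Δh = 260 − 217 = 43° (|Δh| ≤ 180, already the shorter path).
H = 217 + 0.81 × (43) = 251.83 → 252°

252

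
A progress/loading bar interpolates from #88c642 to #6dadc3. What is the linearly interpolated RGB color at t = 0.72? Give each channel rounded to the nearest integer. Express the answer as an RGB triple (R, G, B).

#88c642 → (136, 198, 66); #6dadc3 → (109, 173, 195).
R = 136 + 0.72 × (109 − 136) = 136 + 0.72 × -27 = 116.56 → 117
G = 198 + 0.72 × (173 − 198) = 198 + 0.72 × -25 = 180 → 180
B = 66 + 0.72 × (195 − 66) = 66 + 0.72 × 129 = 158.88 → 159
So the blended color is (117, 180, 159), about #75b49f.

(117, 180, 159)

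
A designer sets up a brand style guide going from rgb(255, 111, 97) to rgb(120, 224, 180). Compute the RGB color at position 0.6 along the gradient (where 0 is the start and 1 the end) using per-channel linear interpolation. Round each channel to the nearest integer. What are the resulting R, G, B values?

(174, 179, 147)

R = 255 + 0.6 × (120 − 255) = 255 + 0.6 × -135 = 174 → 174
G = 111 + 0.6 × (224 − 111) = 111 + 0.6 × 113 = 178.8 → 179
B = 97 + 0.6 × (180 − 97) = 97 + 0.6 × 83 = 146.8 → 147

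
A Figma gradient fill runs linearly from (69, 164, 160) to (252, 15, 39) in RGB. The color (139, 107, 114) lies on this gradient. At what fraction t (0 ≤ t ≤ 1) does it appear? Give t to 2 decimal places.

0.38

Invert the lerp on the R channel (largest span, 183): t = (139 − 69) / (252 − 69) = 70/183 = 0.38251.
Check on G: (107 − 164)/(15 − 164) = 0.3826 ✓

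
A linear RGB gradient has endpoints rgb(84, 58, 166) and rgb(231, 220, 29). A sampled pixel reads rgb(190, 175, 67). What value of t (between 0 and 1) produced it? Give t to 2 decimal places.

Invert the lerp on the G channel (largest span, 162): t = (175 − 58) / (220 − 58) = 117/162 = 0.72222.
Check on R: (190 − 84)/(231 − 84) = 0.7211 ✓

0.72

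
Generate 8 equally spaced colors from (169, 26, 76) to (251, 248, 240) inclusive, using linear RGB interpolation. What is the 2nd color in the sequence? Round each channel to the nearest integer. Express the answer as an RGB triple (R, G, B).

With 8 swatches and endpoints inclusive, swatch 2 sits at t = (2 − 1)/(8 − 1) = 1/7 ≈ 0.1429.
R = 169 + 0.1429 × (251 − 169) = 180.718 → 181
G = 26 + 0.1429 × (248 − 26) = 57.724 → 58
B = 76 + 0.1429 × (240 − 76) = 99.436 → 99

(181, 58, 99)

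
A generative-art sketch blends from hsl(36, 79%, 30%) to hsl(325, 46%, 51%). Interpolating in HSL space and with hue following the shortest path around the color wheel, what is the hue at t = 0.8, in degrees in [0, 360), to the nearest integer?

Hue: 325 − 36 = 289°, but |289| > 180 so the shorter arc goes the other way: Δh = 289 − 360 = -71°.
H = 36 + 0.8 × (-71) = -20.8 → -21 → -21 mod 360 = 339°

339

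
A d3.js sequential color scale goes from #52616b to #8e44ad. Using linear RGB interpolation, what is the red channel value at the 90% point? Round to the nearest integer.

R₁ = 82 (from #52616b), R₂ = 142 (from #8e44ad).
R = 82 + 0.9 × (142 − 82) = 136 → 136

136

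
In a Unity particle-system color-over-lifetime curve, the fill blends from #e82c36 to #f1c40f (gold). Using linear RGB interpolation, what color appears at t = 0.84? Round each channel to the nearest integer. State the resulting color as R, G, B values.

#e82c36 → (232, 44, 54); #f1c40f → (241, 196, 15).
R = 232 + 0.84 × (241 − 232) = 232 + 0.84 × 9 = 239.56 → 240
G = 44 + 0.84 × (196 − 44) = 44 + 0.84 × 152 = 171.68 → 172
B = 54 + 0.84 × (15 − 54) = 54 + 0.84 × -39 = 21.24 → 21
So the blended color is (240, 172, 21), about #f0ac15.

(240, 172, 21)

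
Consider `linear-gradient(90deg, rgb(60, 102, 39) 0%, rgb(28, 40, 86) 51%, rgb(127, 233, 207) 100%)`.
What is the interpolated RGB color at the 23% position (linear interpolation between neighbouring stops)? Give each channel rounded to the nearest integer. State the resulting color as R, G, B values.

23% lies between the 0% and 51% stops, so the local fraction is t = (23 − 0)/(51 − 0) = 23/51 ≈ 0.451.
R = 60 + 0.451 × (28 − 60) = 45.568 → 46
G = 102 + 0.451 × (40 − 102) = 74.038 → 74
B = 39 + 0.451 × (86 − 39) = 60.197 → 60

(46, 74, 60)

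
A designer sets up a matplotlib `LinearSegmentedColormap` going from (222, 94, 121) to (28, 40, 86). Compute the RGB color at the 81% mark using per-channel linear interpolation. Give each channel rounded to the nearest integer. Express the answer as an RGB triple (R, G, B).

81% corresponds to t = 0.81.
R = 222 + 0.81 × (28 − 222) = 222 + 0.81 × -194 = 64.86 → 65
G = 94 + 0.81 × (40 − 94) = 94 + 0.81 × -54 = 50.26 → 50
B = 121 + 0.81 × (86 − 121) = 121 + 0.81 × -35 = 92.65 → 93

(65, 50, 93)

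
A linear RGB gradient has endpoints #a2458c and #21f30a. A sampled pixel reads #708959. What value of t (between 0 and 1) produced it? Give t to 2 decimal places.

0.39

Invert the lerp on the G channel (largest span, 174): t = (137 − 69) / (243 − 69) = 68/174 = 0.3908.
Check on R: (112 − 162)/(33 − 162) = 0.3876 ✓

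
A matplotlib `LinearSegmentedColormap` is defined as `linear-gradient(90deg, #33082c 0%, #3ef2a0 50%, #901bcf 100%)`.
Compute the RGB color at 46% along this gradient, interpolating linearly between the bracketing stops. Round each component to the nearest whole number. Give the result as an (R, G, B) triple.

46% lies between the 0% and 50% stops, so the local fraction is t = (46 − 0)/(50 − 0) = 46/50 ≈ 0.92.
#33082c → (51, 8, 44); #3ef2a0 → (62, 242, 160).
R = 51 + 0.92 × (62 − 51) = 61.12 → 61
G = 8 + 0.92 × (242 − 8) = 223.28 → 223
B = 44 + 0.92 × (160 − 44) = 150.72 → 151

(61, 223, 151)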